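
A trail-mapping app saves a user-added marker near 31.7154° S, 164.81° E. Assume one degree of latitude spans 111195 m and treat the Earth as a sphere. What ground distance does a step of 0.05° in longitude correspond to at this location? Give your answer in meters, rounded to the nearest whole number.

4730 meters

One degree of longitude here spans 111195 × cos 31.7154° = 111195 × 0.8507 ≈ 94590.2 m; 0.05° of that is 4729.51 m.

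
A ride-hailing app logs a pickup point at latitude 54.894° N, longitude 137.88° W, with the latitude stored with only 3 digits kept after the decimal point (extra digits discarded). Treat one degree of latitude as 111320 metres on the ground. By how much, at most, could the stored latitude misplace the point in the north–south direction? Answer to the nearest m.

Truncating at 3 decimal places can drop up to a full unit in the last place, so the latitude may be off by as much as 0.001°.
So the N–S error is at most 0.001 × 111320 = 111.32 m.

111 m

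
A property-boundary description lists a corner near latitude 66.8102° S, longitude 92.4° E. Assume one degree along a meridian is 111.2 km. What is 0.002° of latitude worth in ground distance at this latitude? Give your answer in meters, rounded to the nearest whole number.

222 meters

Along a meridian 0.002° is 0.002 × 111200 = 222.4 m.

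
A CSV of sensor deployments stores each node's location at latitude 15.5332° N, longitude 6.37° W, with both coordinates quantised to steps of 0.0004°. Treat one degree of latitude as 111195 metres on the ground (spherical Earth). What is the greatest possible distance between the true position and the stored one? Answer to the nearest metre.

31 metres

With a 0.0004° grid the true value lies within half a step, ±0.0004°/2 = ±0.0002°, of the stored one.
Latitude error → 0.0002 × 111195 = 22.239 m along the meridian.
East–west component at 15.5332°: 0.0002° × 111195 × cos 15.5332° ≈ 0.0002 × 107134 ≈ 21.4267 m.
Worst case both components are at the extreme and orthogonal: √(22.239² + 21.4267²) ≈ 30.8817 m.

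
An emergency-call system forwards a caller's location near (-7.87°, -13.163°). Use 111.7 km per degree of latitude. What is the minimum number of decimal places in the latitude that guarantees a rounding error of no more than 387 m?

3 decimal places

One degree of latitude covers 111700 m.
N decimal places → at most half a unit in the last place, 0.5 × 10⁻ᴺ° = 111700/2 × 10⁻ᴺ m.
Need 0.5 × 111700 × 10⁻ᴺ ≤ 387 → 10⁻ᴺ ≤ 6.929e-03, so N ≥ 2.16.
At 2 places the error can reach 558 m, but 3 places keeps it to 55.9 m.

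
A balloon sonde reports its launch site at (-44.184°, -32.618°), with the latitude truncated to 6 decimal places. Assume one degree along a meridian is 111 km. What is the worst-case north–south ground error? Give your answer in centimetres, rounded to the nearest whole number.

Truncating at 6 decimal places can drop up to a full unit in the last place, so the latitude may be off by as much as 1e-06°.
Along the meridian that is 1e-06° × 111000 m/° = 0.111 m.
That is 0.111 m = 11.1 cm.

11 centimetres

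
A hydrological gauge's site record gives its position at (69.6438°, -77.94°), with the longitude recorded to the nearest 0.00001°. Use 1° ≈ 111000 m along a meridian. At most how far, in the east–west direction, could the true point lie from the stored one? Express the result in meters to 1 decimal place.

Rounding to 5 decimal places leaves the longitude within ±5e-06° of the true value.
Parallels shrink by cos φ, so at 69.6438° a degree of longitude is 111000 × 0.3479 ≈ 38612 m.
East–west error: 5e-06° × 38612 m/° ≈ 0.19306 m.

0.2 meters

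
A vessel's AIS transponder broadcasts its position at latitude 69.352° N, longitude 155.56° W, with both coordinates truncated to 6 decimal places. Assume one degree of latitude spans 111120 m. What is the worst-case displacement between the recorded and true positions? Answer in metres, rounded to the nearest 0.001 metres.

0.118 metres

Truncating at 6 decimal places can drop up to a full unit in the last place, so each coordinate may be off by as much as 1e-06°.
Latitude error → 1e-06 × 111120 = 0.11112 m along the meridian.
East–west component at 69.352°: 1e-06° × 111120 × cos 69.352° ≈ 1e-06 × 39183.8 ≈ 0.0391838 m.
The two errors are perpendicular, so the maximum displacement is √(0.11112² + 0.0391838²) ≈ 0.117826 m.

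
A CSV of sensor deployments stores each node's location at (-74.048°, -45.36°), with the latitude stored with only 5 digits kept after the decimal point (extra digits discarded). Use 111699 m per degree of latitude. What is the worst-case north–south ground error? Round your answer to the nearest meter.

Truncating at 5 decimal places can drop up to a full unit in the last place, so the latitude may be off by as much as 1e-05°.
Along the meridian that is 1e-05° × 111699 m/° = 1.11699 m.

1 meters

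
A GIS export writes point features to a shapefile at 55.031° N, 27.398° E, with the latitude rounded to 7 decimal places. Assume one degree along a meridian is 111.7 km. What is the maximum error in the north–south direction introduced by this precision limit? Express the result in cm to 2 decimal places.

Rounding to 7 decimal places leaves the latitude within ±5e-08° of the true value.
North–south distance: 5e-08° × 111700 m/° = 0.005585 m.
That is 0.005585 m = 0.5585 cm.

0.56 cm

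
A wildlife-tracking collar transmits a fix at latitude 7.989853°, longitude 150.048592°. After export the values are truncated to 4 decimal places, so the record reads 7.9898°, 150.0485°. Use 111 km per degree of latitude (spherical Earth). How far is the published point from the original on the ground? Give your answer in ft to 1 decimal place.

Δlat = 7.989853 − 7.9898 = +0.000053°; Δlon = 150.048592 − 150.0485 = +0.000092°.
N–S: 0.000053° × 111000 m/° = 5.883 m.
East–west at this latitude: 0.000092° × 111000 × cos 7.9898° ≈ 0.000092 × 109923 = 10.1129 m.
Combined displacement = (5.883² + 10.1129²)^½ ≈ 11.6996 m.
Converting: 11.6996 m × 3.2808 ft/m ≈ 38.384 ft.

38.4 ft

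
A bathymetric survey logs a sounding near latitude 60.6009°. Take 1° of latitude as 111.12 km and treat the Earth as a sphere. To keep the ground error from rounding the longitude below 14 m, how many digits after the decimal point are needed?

4 decimal places

At 60.6009° one degree of longitude covers 111120 × cos 60.6009° ≈ 111120 × 0.4909 ≈ 54547.7 m.
With N decimal places the half-ulp bound is 0.5·10⁻ᴺ°, or 0.5·10⁻ᴺ × 54547.7 m on the ground.
Need 0.5 × 54547.7 × 10⁻ᴺ ≤ 14 → 10⁻ᴺ ≤ 5.133e-04, so N ≥ 3.29.
So 4 decimal places suffice (2.73 m); 3 would allow up to 27.3 m.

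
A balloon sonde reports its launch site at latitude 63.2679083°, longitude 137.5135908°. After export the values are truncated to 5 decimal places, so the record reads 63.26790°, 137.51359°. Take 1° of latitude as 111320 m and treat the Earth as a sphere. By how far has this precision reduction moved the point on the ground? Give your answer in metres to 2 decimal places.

The latitude changed by +0.0000083° and the longitude by +0.0000008°.
North–south shift: 0.0000083 × 111320 = 0.923956 m.
E–W at 63.2679°: 0.0000008° × 111320 × cos 63.2679° = 0.0000008 × 111320 × 0.4498 ≈ 0.0400591 m.
Hypotenuse of the two orthogonal shifts: √(0.923956² + 0.0400591²) = 0.924824 m.

0.92 metres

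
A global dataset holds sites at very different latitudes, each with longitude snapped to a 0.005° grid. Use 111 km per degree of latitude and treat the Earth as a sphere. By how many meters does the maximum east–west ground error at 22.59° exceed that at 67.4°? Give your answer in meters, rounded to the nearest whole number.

150 meters

With a 0.005° grid the true value lies within half a step, ±0.005°/2 = ±0.0025°, of the stored one.
At 22.59°: 0.0025° × 111000 × cos 22.59° = 0.0025 × 111000 × 0.9233 ≈ 256.21 m.
Error at 67.4° = 0.0025° × 111000 × cos 67.4° ≈ 277.5 × 0.3843 = 106.64 m.
Difference: 256.21 − 106.64 = 149.57 m.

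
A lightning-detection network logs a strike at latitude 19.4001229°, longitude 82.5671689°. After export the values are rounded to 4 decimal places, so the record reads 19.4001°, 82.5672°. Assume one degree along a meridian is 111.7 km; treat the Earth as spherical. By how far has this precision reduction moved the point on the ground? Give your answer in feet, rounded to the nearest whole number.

Δlat = 19.4001229 − 19.4001 = +0.0000229°; Δlon = 82.5671689 − 82.5672 = -0.0000311°.
North–south shift: 0.0000229 × 111700 = 2.55793 m.
E–W at 19.4001°: -0.0000311° × 111700 × cos 19.4001° = -0.0000311 × 111700 × 0.9432 ≈ -3.27663 m.
Hypotenuse of the two orthogonal shifts: √(2.55793² + 3.27663²) = 4.15684 m.
In feet: 4.15684 m ÷ 0.3048 ≈ 13.638 ft.

14 feet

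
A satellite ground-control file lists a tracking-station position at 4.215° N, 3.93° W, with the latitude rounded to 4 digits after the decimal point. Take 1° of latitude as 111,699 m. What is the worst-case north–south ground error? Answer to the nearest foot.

18 feet

Rounding to 4 decimal places leaves the latitude within ±5e-05° of the true value.
Along the meridian that is 5e-05° × 111699 m/° = 5.58495 m.
Converting: 5.58495 m × 3.2808 ft/m ≈ 18.323 ft.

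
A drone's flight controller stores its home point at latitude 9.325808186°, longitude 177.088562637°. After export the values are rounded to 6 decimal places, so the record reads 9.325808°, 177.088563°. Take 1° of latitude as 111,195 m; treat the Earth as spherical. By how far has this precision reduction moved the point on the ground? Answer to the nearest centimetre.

Δlat = 9.325808186 − 9.325808 = +0.000000186°; Δlon = 177.088562637 − 177.088563 = -0.000000363°.
North–south shift: 0.000000186 × 111195 = 0.0206823 m.
E–W at 9.32581°: -0.000000363° × 111195 × cos 9.32581° = -0.000000363 × 111195 × 0.9868 ≈ -0.0398303 m.
Combined displacement = (0.0206823² + 0.0398303²)^½ ≈ 0.0448799 m.
That is 0.0448799 m = 4.488 cm.

4 centimetres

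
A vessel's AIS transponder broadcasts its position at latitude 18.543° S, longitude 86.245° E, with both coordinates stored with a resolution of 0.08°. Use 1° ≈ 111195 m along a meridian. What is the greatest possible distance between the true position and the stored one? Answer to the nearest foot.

With a 0.08° grid the true value lies within half a step, ±0.08°/2 = ±0.04°, of the stored one.
Latitude error → 0.04 × 111195 = 4447.8 m along the meridian.
East–west component at 18.543°: 0.04° × 111195 × cos 18.543° ≈ 0.04 × 105422 ≈ 4216.89 m.
Worst case both components are at the extreme and orthogonal: √(4447.8² + 4216.89²) ≈ 6129.04 m.
In feet: 6129.04 m ÷ 0.3048 ≈ 20108 ft.

20108 feet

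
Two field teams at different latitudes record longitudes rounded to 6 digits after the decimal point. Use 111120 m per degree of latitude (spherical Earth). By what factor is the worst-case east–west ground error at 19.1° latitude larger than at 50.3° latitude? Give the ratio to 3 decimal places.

1.479

Rounding to 6 decimal places leaves the longitude within ±5e-07° of the true value.
Error at 19.1° = 5e-07° × 111120 × cos 19.1° ≈ 0.05556 × 0.9449 = 0.052501 m.
Error at 50.3° = 5e-07° × 111120 × cos 50.3° ≈ 0.05556 × 0.6388 = 0.03549 m.
Ratio: 0.052501 / 0.03549 = cos 19.1° / cos 50.3° ≈ 1.4793.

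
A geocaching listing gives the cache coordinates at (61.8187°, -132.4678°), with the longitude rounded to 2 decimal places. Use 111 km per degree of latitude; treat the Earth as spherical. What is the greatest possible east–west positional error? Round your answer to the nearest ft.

860 ft

Rounding to 2 decimal places leaves the longitude within ±0.005° of the true value.
One degree of longitude at 61.8187° is 111000 × cos 61.8187° ≈ 111000 × 0.4723 = 52421.2 m.
East–west error: 0.005° × 52421.2 m/° ≈ 262.106 m.
Converting: 262.106 m × 3.2808 ft/m ≈ 859.93 ft.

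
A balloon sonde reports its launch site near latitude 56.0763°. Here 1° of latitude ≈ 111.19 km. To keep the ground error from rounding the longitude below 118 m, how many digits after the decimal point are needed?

At 56.0763° one degree of longitude covers 111190 × cos 56.0763° ≈ 111190 × 0.5581 ≈ 62053.8 m.
With N decimal places the half-ulp bound is 0.5·10⁻ᴺ°, or 0.5·10⁻ᴺ × 62053.8 m on the ground.
Setting 31026.9 × 10⁻ᴺ ≤ 118 gives 10ᴺ ≥ 262.9, i.e. N ≥ 2.42.
At 2 places the error can reach 310 m, but 3 places keeps it to 31 m.

3 decimal places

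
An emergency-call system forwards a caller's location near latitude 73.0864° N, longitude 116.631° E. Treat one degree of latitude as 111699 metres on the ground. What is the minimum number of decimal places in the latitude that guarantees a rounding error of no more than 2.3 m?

One degree of latitude covers 111699 m.
With N decimal places the half-ulp bound is 0.5·10⁻ᴺ°, or 0.5·10⁻ᴺ × 111699 m on the ground.
Need 0.5 × 111699 × 10⁻ᴺ ≤ 2.3 → 10⁻ᴺ ≤ 4.118e-05, so N ≥ 4.39.
So 5 decimal places suffice (0.558 m); 4 would allow up to 5.58 m.

5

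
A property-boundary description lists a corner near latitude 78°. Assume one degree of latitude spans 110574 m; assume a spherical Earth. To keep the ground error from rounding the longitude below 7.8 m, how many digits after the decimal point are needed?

At 78° one degree of longitude covers 110574 × cos 78° ≈ 110574 × 0.2079 ≈ 22989.6 m.
Rounding to N decimal places gives at most 0.5 × 10⁻ᴺ degrees of error, i.e. 0.5 × 10⁻ᴺ × 22989.6 m.
Need 0.5 × 22989.6 × 10⁻ᴺ ≤ 7.8 → 10⁻ᴺ ≤ 6.786e-04, so N ≥ 3.17.
At 3 places the error can reach 11.5 m, but 4 places keeps it to 1.15 m.

4 decimal places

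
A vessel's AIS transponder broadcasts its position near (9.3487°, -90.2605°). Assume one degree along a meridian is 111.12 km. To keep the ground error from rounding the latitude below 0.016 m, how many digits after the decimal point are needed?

7 decimal places

One degree of latitude covers 111120 m.
N decimal places → at most half a unit in the last place, 0.5 × 10⁻ᴺ° = 111120/2 × 10⁻ᴺ m.
Setting 55560 × 10⁻ᴺ ≤ 0.016 gives 10ᴺ ≥ 3.472e+06, i.e. N ≥ 6.54.
At 6 places the error can reach 0.0556 m, but 7 places keeps it to 0.00556 m.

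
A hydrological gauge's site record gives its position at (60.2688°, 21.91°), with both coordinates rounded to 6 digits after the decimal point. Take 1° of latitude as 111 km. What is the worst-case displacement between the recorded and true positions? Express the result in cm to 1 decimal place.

Rounding to 6 decimal places leaves each coordinate within ±5e-07° of the true value.
Latitude error → 5e-07 × 111000 = 0.0555 m along the meridian.
Longitude error → 5e-07 × 111000 × cos 60.2688° = 5e-07 × 111000 × 0.4959 ≈ 0.0275242 m.
Worst case both components are at the extreme and orthogonal: √(0.0555² + 0.0275242²) ≈ 0.0619502 m.
That is 0.0619502 m = 6.195 cm.

6.2 cm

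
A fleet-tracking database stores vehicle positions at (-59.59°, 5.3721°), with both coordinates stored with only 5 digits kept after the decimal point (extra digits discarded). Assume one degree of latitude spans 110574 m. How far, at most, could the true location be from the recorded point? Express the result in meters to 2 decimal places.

Truncating at 5 decimal places can drop up to a full unit in the last place, so each coordinate may be off by as much as 1e-05°.
Latitude error → 1e-05 × 110574 = 1.10574 m along the meridian.
E–W at 59.59°: 1e-05° × 110574 × cos 59.59° = 1e-05 × 110574 × 0.5062 ≈ 0.559708 m.
Worst case both components are at the extreme and orthogonal: √(1.10574² + 0.559708²) ≈ 1.23933 m.

1.24 meters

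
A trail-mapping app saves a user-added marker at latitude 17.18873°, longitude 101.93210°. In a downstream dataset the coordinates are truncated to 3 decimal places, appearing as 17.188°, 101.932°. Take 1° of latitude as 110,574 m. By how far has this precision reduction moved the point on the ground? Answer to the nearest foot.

267 feet

The latitude changed by +0.00073° and the longitude by +0.00010°.
N–S: 0.00073° × 110574 m/° = 80.719 m.
E–W at 17.188°: 0.00010° × 110574 × cos 17.188° = 0.00010 × 110574 × 0.9553 ≈ 10.5636 m.
Combined displacement = (80.719² + 10.5636²)^½ ≈ 81.4073 m.
In feet: 81.4073 m ÷ 0.3048 ≈ 267.08 ft.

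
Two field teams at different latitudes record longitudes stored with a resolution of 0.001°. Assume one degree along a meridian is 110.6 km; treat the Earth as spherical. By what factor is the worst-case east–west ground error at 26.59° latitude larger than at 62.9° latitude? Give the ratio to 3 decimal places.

With a 0.001° grid the true value lies within half a step, ±0.001°/2 = ±0.0005°, of the stored one.
Error at 26.59° = 0.0005° × 110600 × cos 26.59° ≈ 55.3 × 0.8942 = 49.451 m.
At 62.9°: 0.0005° × 110600 × cos 62.9° = 0.0005 × 110600 × 0.4555 ≈ 25.192 m.
The ratio reduces to cos 26.59° / cos 62.9° = 0.8942/0.4555 ≈ 1.9630.

1.963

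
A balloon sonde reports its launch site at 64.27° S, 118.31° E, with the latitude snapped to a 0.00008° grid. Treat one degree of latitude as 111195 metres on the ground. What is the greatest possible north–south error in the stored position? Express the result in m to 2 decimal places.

With a 0.00008° grid the true value lies within half a step, ±0.00008°/2 = ±4e-05°, of the stored one.
Along the meridian that is 4e-05° × 111195 m/° = 4.4478 m.

4.45 m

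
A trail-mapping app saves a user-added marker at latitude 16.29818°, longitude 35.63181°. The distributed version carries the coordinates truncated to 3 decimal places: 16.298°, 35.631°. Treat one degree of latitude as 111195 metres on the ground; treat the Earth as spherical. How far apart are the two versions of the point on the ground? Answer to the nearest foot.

291 feet

The latitude changed by +0.00018° and the longitude by +0.00081°.
N–S: 0.00018° × 111195 m/° = 20.0151 m.
East–west at this latitude: 0.00081° × 111195 × cos 16.298° ≈ 0.00081 × 106727 = 86.4486 m.
Distance: √(20.0151² + 86.4486²) ≈ 88.7353 m.
In feet: 88.7353 m ÷ 0.3048 ≈ 291.13 ft.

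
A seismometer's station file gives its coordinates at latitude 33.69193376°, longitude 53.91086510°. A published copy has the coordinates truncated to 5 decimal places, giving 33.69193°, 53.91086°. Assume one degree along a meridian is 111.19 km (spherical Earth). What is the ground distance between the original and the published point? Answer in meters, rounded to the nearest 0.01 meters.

The latitude changed by +0.00000376° and the longitude by +0.00000510°.
North–south shift: 0.00000376 × 111190 = 0.418074 m.
E–W at 33.6919°: 0.00000510° × 111190 × cos 33.6919° = 0.00000510 × 111190 × 0.8320 ≈ 0.47182 m.
Combined displacement = (0.418074² + 0.47182²)^½ ≈ 0.630397 m.

0.63 meters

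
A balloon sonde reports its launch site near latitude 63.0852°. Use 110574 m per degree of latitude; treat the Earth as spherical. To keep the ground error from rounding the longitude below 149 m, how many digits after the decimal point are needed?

3

At 63.0852° one degree of longitude covers 110574 × cos 63.0852° ≈ 110574 × 0.4527 ≈ 50053 m.
N decimal places → at most half a unit in the last place, 0.5 × 10⁻ᴺ° = 50053/2 × 10⁻ᴺ m.
Need 0.5 × 50053 × 10⁻ᴺ ≤ 149 → 10⁻ᴺ ≤ 5.954e-03, so N ≥ 2.23.
So 3 decimal places suffice (25 m); 2 would allow up to 250 m.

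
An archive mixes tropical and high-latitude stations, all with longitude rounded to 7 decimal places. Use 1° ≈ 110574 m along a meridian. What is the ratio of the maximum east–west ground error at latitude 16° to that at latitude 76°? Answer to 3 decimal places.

Rounding to 7 decimal places leaves the longitude within ±5e-08° of the true value.
At 16°: 5e-08° × 110574 × cos 16° = 5e-08 × 110574 × 0.9613 ≈ 0.0053145 m.
Error at 76° = 5e-08° × 110574 × cos 76° ≈ 0.0055287 × 0.2419 = 0.0013375 m.
The ratio reduces to cos 16° / cos 76° = 0.9613/0.2419 ≈ 3.9734.

3.973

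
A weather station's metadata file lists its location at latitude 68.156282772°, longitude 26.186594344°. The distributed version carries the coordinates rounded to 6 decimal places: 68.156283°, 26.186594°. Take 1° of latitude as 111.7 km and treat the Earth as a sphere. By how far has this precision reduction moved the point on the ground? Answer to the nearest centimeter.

Δlat = 68.156282772 − 68.156283 = -0.000000228°; Δlon = 26.186594344 − 26.186594 = +0.000000344°.
North–south shift: -0.000000228 × 111700 = -0.0254676 m.
East–west at this latitude: 0.000000344° × 111700 × cos 68.1563° ≈ 0.000000344 × 41560.9 = 0.014297 m.
Hypotenuse of the two orthogonal shifts: √(0.0254676² + 0.014297²) = 0.0292062 m.
That is 0.0292062 m = 2.9206 cm.

3 centimeters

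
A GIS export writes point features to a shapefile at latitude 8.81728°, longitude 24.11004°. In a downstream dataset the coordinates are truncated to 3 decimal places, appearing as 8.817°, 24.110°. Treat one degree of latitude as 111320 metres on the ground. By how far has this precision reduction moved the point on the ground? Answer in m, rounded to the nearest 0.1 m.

Δlat = 8.81728 − 8.817 = +0.00028°; Δlon = 24.11004 − 24.110 = +0.00004°.
North–south shift: 0.00028 × 111320 = 31.1696 m.
E–W at 8.817°: 0.00004° × 111320 × cos 8.817° = 0.00004 × 111320 × 0.9882 ≈ 4.40018 m.
Distance: √(31.1696² + 4.40018²) ≈ 31.4787 m.

31.5 m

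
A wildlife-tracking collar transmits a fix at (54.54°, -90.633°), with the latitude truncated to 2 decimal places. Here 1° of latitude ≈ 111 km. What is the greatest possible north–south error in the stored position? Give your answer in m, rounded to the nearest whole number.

Truncating at 2 decimal places can drop up to a full unit in the last place, so the latitude may be off by as much as 0.01°.
North–south distance: 0.01° × 111000 m/° = 1110 m.

1110 m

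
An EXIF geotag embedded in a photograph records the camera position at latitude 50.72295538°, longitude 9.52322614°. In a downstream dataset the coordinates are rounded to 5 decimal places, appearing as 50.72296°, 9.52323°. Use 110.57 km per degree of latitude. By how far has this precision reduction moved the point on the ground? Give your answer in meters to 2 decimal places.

0.58 meters

The latitude changed by -0.00000462° and the longitude by -0.00000386°.
N–S: -0.00000462° × 110570 m/° = -0.510833 m.
E–W at 50.723°: -0.00000386° × 110570 × cos 50.723° = -0.00000386 × 110570 × 0.6331 ≈ -0.270195 m.
Combined displacement = (0.510833² + 0.270195²)^½ ≈ 0.577889 m.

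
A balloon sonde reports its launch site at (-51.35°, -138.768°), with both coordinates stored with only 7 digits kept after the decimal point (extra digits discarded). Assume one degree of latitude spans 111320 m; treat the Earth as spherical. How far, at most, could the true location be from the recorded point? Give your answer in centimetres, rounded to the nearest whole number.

Truncating at 7 decimal places can drop up to a full unit in the last place, so each coordinate may be off by as much as 1e-07°.
North–south component: 1e-07° × 111320 = 0.011132 m.
Longitude error → 1e-07 × 111320 × cos 51.35° = 1e-07 × 111320 × 0.6246 ≈ 0.00695262 m.
Worst case both components are at the extreme and orthogonal: √(0.011132² + 0.00695262²) ≈ 0.0131248 m.
That is 0.0131248 m = 1.3125 cm.

1 centimetres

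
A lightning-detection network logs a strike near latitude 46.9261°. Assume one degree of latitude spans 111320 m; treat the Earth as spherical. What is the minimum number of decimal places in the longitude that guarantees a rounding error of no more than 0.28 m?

6 decimal places

At 46.9261° one degree of longitude covers 111320 × cos 46.9261° ≈ 111320 × 0.6829 ≈ 76025 m.
N decimal places → at most half a unit in the last place, 0.5 × 10⁻ᴺ° = 76025/2 × 10⁻ᴺ m.
Need 0.5 × 76025 × 10⁻ᴺ ≤ 0.28 → 10⁻ᴺ ≤ 7.366e-06, so N ≥ 5.13.
So 6 decimal places suffice (0.038 m); 5 would allow up to 0.38 m.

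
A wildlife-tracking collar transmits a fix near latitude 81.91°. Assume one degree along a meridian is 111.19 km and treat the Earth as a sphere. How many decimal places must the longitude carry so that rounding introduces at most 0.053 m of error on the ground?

At 81.91° one degree of longitude covers 111190 × cos 81.91° ≈ 111190 × 0.1407 ≈ 15647.6 m.
With N decimal places the half-ulp bound is 0.5·10⁻ᴺ°, or 0.5·10⁻ᴺ × 15647.6 m on the ground.
Need 0.5 × 15647.6 × 10⁻ᴺ ≤ 0.053 → 10⁻ᴺ ≤ 6.774e-06, so N ≥ 5.17.
N = 5 would give 0.0782 m (too coarse); N = 6 gives 0.00782 m ≤ 0.053 m.

6 decimal places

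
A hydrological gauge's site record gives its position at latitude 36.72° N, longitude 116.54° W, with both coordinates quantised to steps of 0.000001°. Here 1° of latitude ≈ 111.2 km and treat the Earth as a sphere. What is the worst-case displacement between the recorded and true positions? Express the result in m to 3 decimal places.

0.071 m

With a 0.000001° grid the true value lies within half a step, ±0.000001°/2 = ±5e-07°, of the stored one.
North–south component: 5e-07° × 111200 = 0.0556 m.
E–W at 36.72°: 5e-07° × 111200 × cos 36.72° = 5e-07 × 111200 × 0.8016 ≈ 0.0445671 m.
Combining orthogonally: (0.0556² + 0.0445671²)^½ ≈ 0.0712572 m.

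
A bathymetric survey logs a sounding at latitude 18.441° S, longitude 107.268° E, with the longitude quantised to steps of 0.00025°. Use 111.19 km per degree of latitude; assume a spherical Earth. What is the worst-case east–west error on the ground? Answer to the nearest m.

With a 0.00025° grid the true value lies within half a step, ±0.00025°/2 = ±0.000125°, of the stored one.
At latitude 18.441° a degree of longitude spans 111190 m × cos 18.441° = 111190 × 0.9486 ≈ 105480 m.
Maximum E–W displacement: 0.000125 × 105480 = 13.185 m.

13 m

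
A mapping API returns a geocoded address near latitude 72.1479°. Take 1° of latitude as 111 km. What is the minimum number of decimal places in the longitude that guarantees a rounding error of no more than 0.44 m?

At 72.1479° one degree of longitude covers 111000 × cos 72.1479° ≈ 111000 × 0.3066 ≈ 34028.3 m.
N decimal places → at most half a unit in the last place, 0.5 × 10⁻ᴺ° = 34028.3/2 × 10⁻ᴺ m.
Need 0.5 × 34028.3 × 10⁻ᴺ ≤ 0.44 → 10⁻ᴺ ≤ 2.586e-05, so N ≥ 4.59.
N = 4 would give 1.7 m (too coarse); N = 5 gives 0.17 m ≤ 0.44 m.

5 decimal places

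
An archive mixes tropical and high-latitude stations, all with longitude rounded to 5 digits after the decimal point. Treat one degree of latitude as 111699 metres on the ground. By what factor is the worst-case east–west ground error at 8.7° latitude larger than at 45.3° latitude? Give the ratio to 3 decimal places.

1.405

Rounding to 5 decimal places leaves the longitude within ±5e-06° of the true value.
Error at 8.7° = 5e-06° × 111699 × cos 8.7° ≈ 0.5585 × 0.9885 = 0.55207 m.
At 45.3°: 5e-06° × 111699 × cos 45.3° = 5e-06 × 111699 × 0.7034 ≈ 0.39284 m.
The ratio reduces to cos 8.7° / cos 45.3° = 0.9885/0.7034 ≈ 1.4053.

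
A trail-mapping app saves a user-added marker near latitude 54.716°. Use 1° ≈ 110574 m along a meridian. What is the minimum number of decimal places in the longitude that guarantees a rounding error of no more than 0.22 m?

At 54.716° one degree of longitude covers 110574 × cos 54.716° ≈ 110574 × 0.5776 ≈ 63870.8 m.
With N decimal places the half-ulp bound is 0.5·10⁻ᴺ°, or 0.5·10⁻ᴺ × 63870.8 m on the ground.
Setting 31935.4 × 10⁻ᴺ ≤ 0.22 gives 10ᴺ ≥ 1.452e+05, i.e. N ≥ 5.16.
N = 5 would give 0.319 m (too coarse); N = 6 gives 0.0319 m ≤ 0.22 m.

6 decimal places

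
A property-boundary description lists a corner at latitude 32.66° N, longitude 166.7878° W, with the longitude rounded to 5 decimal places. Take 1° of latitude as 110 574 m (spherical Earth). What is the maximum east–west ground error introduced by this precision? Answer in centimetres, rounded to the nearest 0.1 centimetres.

46.5 centimetres

Rounding to 5 decimal places leaves the longitude within ±5e-06° of the true value.
One degree of longitude at 32.66° is 110574 × cos 32.66° ≈ 110574 × 0.8419 = 93090.9 m.
Maximum E–W displacement: 5e-06 × 93090.9 = 0.465454 m.
That is 0.465454 m = 46.545 cm.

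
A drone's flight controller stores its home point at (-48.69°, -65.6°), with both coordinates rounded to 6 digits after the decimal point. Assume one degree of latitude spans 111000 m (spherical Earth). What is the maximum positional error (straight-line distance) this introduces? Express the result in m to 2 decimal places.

0.07 m

Rounding to 6 decimal places leaves each coordinate within ±5e-07° of the true value.
Latitude error → 5e-07 × 111000 = 0.0555 m along the meridian.
Longitude error → 5e-07 × 111000 × cos 48.69° = 5e-07 × 111000 × 0.6601 ≈ 0.0366374 m.
The two errors are perpendicular, so the maximum displacement is √(0.0555² + 0.0366374²) ≈ 0.0665022 m.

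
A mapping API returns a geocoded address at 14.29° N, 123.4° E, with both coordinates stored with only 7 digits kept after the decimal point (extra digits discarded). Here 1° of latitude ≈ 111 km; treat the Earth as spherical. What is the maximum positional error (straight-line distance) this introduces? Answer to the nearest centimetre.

Truncating at 7 decimal places can drop up to a full unit in the last place, so each coordinate may be off by as much as 1e-07°.
North–south component: 1e-07° × 111000 = 0.0111 m.
Longitude error → 1e-07 × 111000 × cos 14.29° = 1e-07 × 111000 × 0.9691 ≈ 0.0107566 m.
The two errors are perpendicular, so the maximum displacement is √(0.0111² + 0.0107566²) ≈ 0.0154568 m.
That is 0.0154568 m = 1.5457 cm.

2 centimetres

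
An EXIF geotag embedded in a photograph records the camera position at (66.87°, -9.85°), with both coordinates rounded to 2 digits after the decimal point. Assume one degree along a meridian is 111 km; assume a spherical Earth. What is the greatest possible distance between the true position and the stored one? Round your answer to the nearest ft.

1956 ft

Rounding to 2 decimal places leaves each coordinate within ±0.005° of the true value.
North–south component: 0.005° × 111000 = 555 m.
Longitude error → 0.005 × 111000 × cos 66.87° = 0.005 × 111000 × 0.3928 ≈ 218.014 m.
The two errors are perpendicular, so the maximum displacement is √(555² + 218.014²) ≈ 596.285 m.
In feet: 596.285 m ÷ 0.3048 ≈ 1956.3 ft.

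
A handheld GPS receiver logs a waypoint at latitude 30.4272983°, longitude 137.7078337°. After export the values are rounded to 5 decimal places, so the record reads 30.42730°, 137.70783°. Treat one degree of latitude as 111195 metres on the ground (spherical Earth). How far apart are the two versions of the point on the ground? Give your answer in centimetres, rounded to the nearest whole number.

40 centimetres

Δlat = 30.4272983 − 30.42730 = -0.0000017°; Δlon = 137.7078337 − 137.70783 = +0.0000037°.
N–S: -0.0000017° × 111195 m/° = -0.189031 m.
E–W at 30.4273°: 0.0000037° × 111195 × cos 30.4273° = 0.0000037 × 111195 × 0.8623 ≈ 0.354757 m.
Combined displacement = (0.189031² + 0.354757²)^½ ≈ 0.401977 m.
That is 0.401977 m = 40.198 cm.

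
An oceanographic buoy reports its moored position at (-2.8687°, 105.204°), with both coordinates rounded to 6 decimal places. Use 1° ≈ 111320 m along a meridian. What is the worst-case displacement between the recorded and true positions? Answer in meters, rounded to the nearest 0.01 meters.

0.08 meters

Rounding to 6 decimal places leaves each coordinate within ±5e-07° of the true value.
North–south component: 5e-07° × 111320 = 0.05566 m.
E–W at 2.8687°: 5e-07° × 111320 × cos 2.8687° = 5e-07 × 111320 × 0.9987 ≈ 0.0555902 m.
Combining orthogonally: (0.05566² + 0.0555902²)^½ ≈ 0.0786658 m.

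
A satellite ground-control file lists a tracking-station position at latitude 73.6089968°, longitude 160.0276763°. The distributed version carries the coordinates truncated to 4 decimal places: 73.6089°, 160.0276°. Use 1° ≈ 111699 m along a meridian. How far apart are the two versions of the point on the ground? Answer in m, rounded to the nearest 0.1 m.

The latitude changed by +0.0000968° and the longitude by +0.0000763°.
North–south shift: 0.0000968 × 111699 = 10.8125 m.
East–west at this latitude: 0.0000763° × 111699 × cos 73.6089° ≈ 0.0000763 × 31520.6 = 2.40502 m.
Hypotenuse of the two orthogonal shifts: √(10.8125² + 2.40502²) = 11.0767 m.

11.1 m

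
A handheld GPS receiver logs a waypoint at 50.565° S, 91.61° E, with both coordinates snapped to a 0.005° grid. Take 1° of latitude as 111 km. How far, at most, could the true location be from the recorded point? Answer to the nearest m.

329 m

With a 0.005° grid the true value lies within half a step, ±0.005°/2 = ±0.0025°, of the stored one.
Latitude error → 0.0025 × 111000 = 277.5 m along the meridian.
Longitude error → 0.0025 × 111000 × cos 50.565° = 0.0025 × 111000 × 0.6352 ≈ 176.269 m.
Combining orthogonally: (277.5² + 176.269²)^½ ≈ 328.751 m.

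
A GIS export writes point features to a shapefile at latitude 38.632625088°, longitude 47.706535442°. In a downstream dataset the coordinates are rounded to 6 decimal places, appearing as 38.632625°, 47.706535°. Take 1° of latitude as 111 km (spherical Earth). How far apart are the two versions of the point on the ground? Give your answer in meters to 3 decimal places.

0.040 meters

The latitude changed by +0.000000088° and the longitude by +0.000000442°.
N–S: 0.000000088° × 111000 m/° = 0.009768 m.
E–W at 38.6326°: 0.000000442° × 111000 × cos 38.6326° = 0.000000442 × 111000 × 0.7812 ≈ 0.0383255 m.
Hypotenuse of the two orthogonal shifts: √(0.009768² + 0.0383255²) = 0.0395507 m.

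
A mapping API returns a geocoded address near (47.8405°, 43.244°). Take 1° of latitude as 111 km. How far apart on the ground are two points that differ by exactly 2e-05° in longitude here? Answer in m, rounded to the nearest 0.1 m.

1.5 m

At 47.8405° a degree of longitude is 111000 × cos 47.8405° ≈ 74502.8 m, so 2e-05° corresponds to 1.49006 m.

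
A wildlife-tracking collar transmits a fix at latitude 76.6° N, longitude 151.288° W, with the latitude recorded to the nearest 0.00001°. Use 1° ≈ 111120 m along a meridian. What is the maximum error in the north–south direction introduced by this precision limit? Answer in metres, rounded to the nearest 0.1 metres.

0.6 metres

Rounding to 5 decimal places leaves the latitude within ±5e-06° of the true value.
So the N–S error is at most 5e-06 × 111120 = 0.5556 m.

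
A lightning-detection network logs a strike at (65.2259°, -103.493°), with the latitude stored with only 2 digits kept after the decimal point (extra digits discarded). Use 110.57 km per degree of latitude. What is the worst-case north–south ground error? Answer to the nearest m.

1106 m

Truncating at 2 decimal places can drop up to a full unit in the last place, so the latitude may be off by as much as 0.01°.
North–south distance: 0.01° × 110570 m/° = 1105.7 m.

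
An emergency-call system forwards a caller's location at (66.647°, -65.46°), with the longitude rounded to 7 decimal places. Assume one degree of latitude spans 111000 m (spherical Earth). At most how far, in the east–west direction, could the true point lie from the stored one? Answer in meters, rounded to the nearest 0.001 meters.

0.002 meters

Rounding to 7 decimal places leaves the longitude within ±5e-08° of the true value.
Parallels shrink by cos φ, so at 66.647° a degree of longitude is 111000 × 0.3964 ≈ 43999.8 m.
Maximum E–W displacement: 5e-08 × 43999.8 = 0.00219999 m.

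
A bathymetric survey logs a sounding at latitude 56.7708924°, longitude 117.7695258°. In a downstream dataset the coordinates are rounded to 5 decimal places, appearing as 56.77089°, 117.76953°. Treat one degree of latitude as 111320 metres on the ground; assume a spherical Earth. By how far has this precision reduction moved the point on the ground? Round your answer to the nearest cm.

The latitude changed by +0.0000024° and the longitude by -0.0000042°.
N–S: 0.0000024° × 111320 m/° = 0.267168 m.
E–W at 56.7709°: -0.0000042° × 111320 × cos 56.7709° = -0.0000042 × 111320 × 0.5480 ≈ -0.256209 m.
Hypotenuse of the two orthogonal shifts: √(0.267168² + 0.256209²) = 0.370164 m.
That is 0.370164 m = 37.016 cm.

37 cm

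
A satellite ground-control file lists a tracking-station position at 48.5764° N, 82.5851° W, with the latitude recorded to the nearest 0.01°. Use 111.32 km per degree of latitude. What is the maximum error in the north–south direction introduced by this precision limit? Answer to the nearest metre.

557 metres

Rounding to 2 decimal places leaves the latitude within ±0.005° of the true value.
North–south distance: 0.005° × 111320 m/° = 556.6 m.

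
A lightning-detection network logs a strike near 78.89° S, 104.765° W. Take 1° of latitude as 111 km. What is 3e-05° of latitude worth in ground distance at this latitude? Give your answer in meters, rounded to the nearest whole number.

3e-05° × 111000 m/° = 3.33 m.

3 meters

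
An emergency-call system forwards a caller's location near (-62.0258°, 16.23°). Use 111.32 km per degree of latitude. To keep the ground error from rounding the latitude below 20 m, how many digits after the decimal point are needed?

4 decimal places

One degree of latitude covers 111320 m.
With N decimal places the half-ulp bound is 0.5·10⁻ᴺ°, or 0.5·10⁻ᴺ × 111320 m on the ground.
Need 0.5 × 111320 × 10⁻ᴺ ≤ 20 → 10⁻ᴺ ≤ 3.593e-04, so N ≥ 3.44.
So 4 decimal places suffice (5.57 m); 3 would allow up to 55.7 m.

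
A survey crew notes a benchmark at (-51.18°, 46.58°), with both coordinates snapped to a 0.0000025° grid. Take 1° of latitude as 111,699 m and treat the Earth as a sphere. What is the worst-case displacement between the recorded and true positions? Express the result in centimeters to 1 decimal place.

16.5 centimeters

With a 0.0000025° grid the true value lies within half a step, ±0.0000025°/2 = ±1.25e-06°, of the stored one.
North–south component: 1.25e-06° × 111699 = 0.139624 m.
East–west component at 51.18°: 1.25e-06° × 111699 × cos 51.18° ≈ 1.25e-06 × 70021.4 ≈ 0.0875268 m.
Combining orthogonally: (0.139624² + 0.0875268²)^½ ≈ 0.16479 m.
That is 0.16479 m = 16.479 cm.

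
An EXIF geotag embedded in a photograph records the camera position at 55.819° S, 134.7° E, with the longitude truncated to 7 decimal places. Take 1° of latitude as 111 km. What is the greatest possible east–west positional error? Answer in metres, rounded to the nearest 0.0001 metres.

0.0062 metres

Truncating at 7 decimal places can drop up to a full unit in the last place, so the longitude may be off by as much as 1e-07°.
One degree of longitude at 55.819° is 111000 × cos 55.819° ≈ 111000 × 0.5618 = 62360.8 m.
Maximum E–W displacement: 1e-07 × 62360.8 = 0.00623608 m.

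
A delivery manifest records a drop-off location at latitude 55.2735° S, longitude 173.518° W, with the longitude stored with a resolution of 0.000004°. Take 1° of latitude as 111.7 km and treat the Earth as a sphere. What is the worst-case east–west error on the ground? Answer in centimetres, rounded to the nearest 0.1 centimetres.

With a 0.000004° grid the true value lies within half a step, ±0.000004°/2 = ±2e-06°, of the stored one.
At latitude 55.2735° a degree of longitude spans 111700 m × cos 55.2735° = 111700 × 0.5697 ≈ 63631 m.
Maximum E–W displacement: 2e-06 × 63631 = 0.127262 m.
That is 0.127262 m = 12.726 cm.

12.7 centimetres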